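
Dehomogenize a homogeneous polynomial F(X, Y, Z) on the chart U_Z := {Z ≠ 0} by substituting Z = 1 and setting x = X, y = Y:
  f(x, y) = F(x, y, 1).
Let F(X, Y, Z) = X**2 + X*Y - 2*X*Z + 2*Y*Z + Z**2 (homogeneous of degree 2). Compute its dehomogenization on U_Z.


f(x, y) = x**2 + x*y - 2*x + 2*y + 1

On U_Z we set Z = 1. Each monomial c·X^i·Y^j·Z^k in F becomes c·x^i·y^j·1^k = c·x^i·y^j.
Substituting Z = 1: F(X, Y, 1) = x**2 + x*y - 2*x + 2*y + 1.
Note: deg(f) ≤ deg(F) = 2; strict inequality happens when F is divisible by Z (lost terms).


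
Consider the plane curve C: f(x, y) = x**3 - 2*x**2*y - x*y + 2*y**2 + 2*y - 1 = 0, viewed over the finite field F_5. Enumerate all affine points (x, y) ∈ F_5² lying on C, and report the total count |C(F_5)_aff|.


Affine F_5-points: {(1, 0), (1, 3)}; count = 2.

For each of the 25 pairs (x, y) ∈ F_5², evaluate f(x, y) mod 5. Record the zeros.
  x = 0: [0↦4, 1↦3, 2↦1, 3↦3, 4↦4]  zeros at y ∈ ∅
  x = 1: [0↦0, 1↦1, 2↦1, 3↦0, 4↦3]  zeros at y ∈ {0, 3}
  x = 2: [0↦2, 1↦1, 2↦4, 3↦1, 4↦2]  zeros at y ∈ ∅
  x = 3: [0↦1, 1↦4, 2↦1, 3↦2, 4↦2]  zeros at y ∈ ∅
  x = 4: [0↦3, 1↦1, 2↦3, 3↦4, 4↦4]  zeros at y ∈ ∅
Collecting zeros: affine points = {(1, 0), (1, 3)}.
Total count |C(F_5)_aff| = 2.


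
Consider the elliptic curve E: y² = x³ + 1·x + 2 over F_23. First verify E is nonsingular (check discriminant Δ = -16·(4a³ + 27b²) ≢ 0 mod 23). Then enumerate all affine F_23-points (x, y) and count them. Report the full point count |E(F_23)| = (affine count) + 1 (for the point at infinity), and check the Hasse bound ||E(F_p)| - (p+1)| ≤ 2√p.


Affine points = {(0, 5), (0, 18), (1, 2), (1, 21), (2, 9), (2, 14), (3, 3), (3, 20), (4, 1), (4, 22), (8, 4), (8, 19), (9, 2), (9, 21), (10, 0), (13, 2), (13, 21), (14, 0), (19, 7), (19, 16), (20, 8), (20, 15), (22, 0)}; affine count = 23; |E(F_23)| = 24.

Discriminant check: Δ ∝ 4a³ + 27b² = 4·1³ + 27·2² = 4·1 + 27·4 ≡ 20 (mod 23). Nonzero ⇒ E is nonsingular.
For each x ∈ F_23, compute rhs = x³ + 1·x + 2 mod 23, then count y ∈ F_23 with y² ≡ rhs.
  x = 0: rhs = 2, matching y values: 5, 18 (2 points).
  x = 1: rhs = 4, matching y values: 2, 21 (2 points).
  x = 2: rhs = 12, matching y values: 9, 14 (2 points).
  x = 3: rhs = 9, matching y values: 3, 20 (2 points).
  x = 4: rhs = 1, matching y values: 1, 22 (2 points).
  x = 5: rhs = 17, matching y values: none (0 points).
  x = 6: rhs = 17, matching y values: none (0 points).
  x = 7: rhs = 7, matching y values: none (0 points).
  x = 8: rhs = 16, matching y values: 4, 19 (2 points).
  x = 9: rhs = 4, matching y values: 2, 21 (2 points).
  x = 10: rhs = 0, matching y values: 0 (1 points).
  x = 11: rhs = 10, matching y values: none (0 points).
  x = 12: rhs = 17, matching y values: none (0 points).
  x = 13: rhs = 4, matching y values: 2, 21 (2 points).
  x = 14: rhs = 0, matching y values: 0 (1 points).
  x = 15: rhs = 11, matching y values: none (0 points).
  x = 16: rhs = 20, matching y values: none (0 points).
  x = 17: rhs = 10, matching y values: none (0 points).
  x = 18: rhs = 10, matching y values: none (0 points).
  x = 19: rhs = 3, matching y values: 7, 16 (2 points).
  x = 20: rhs = 18, matching y values: 8, 15 (2 points).
  x = 21: rhs = 15, matching y values: none (0 points).
  x = 22: rhs = 0, matching y values: 0 (1 points).
Total affine count: 23.
Full point count |E(F_23)| = 23 + 1 = 24.
Hasse bound: |24 − (23+1)| = |0| = 0 ≤ 2√23 ≈ 9.5917 ✓.


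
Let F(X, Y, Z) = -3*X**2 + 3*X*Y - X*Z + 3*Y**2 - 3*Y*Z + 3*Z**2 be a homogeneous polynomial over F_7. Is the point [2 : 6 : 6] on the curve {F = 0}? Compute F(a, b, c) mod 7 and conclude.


F(2,6,6) ≡ 1 (mod 7); P is NOT on the curve.

Evaluate F(2, 6, 6) term-by-term (mod 7).
  -3*X**2 ↦ -3·4·1·1 = -12
  3*X*Y ↦ 3·2·6·1 = 36
  -X*Z ↦ -1·2·1·6 = -12
  3*Y**2 ↦ 3·1·36·1 = 108
  -3*Y*Z ↦ -3·1·6·6 = -108
  3*Z**2 ↦ 3·1·1·36 = 108
Sum: F(2, 6, 6) = (-12) + (36) + (-12) + (108) + (-108) + (108) = 120.
Reducing mod 7: 120 ≡ 1 (mod 7).
Since F(a, b, c) ≡ 1 ≠ 0 (mod 7), P does NOT lie on the curve.


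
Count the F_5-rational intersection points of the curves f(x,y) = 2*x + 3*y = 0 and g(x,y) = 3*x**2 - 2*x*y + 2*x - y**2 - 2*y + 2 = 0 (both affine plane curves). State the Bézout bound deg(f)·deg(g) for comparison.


Common zeros: ∅; count = 0; Bézout bound = 2.

deg(f) = 1, deg(g) = 2, so Bézout bound = 2.
Scan x ∈ F_5. For each x, list the y ∈ F_5 with f(x, y) ≡ 0 and those with g(x, y) ≡ 0 (mod 5); the common zeros in that column are the intersection.
  x = 0: f ≡ 0 at y ∈ {0}; g ≡ 0 at y ∈ ∅; common: ∅.
  x = 1: f ≡ 0 at y ∈ {1}; g ≡ 0 at y ∈ {2, 4}; common: ∅.
  x = 2: f ≡ 0 at y ∈ {2}; g ≡ 0 at y ∈ ∅; common: ∅.
  x = 3: f ≡ 0 at y ∈ {3}; g ≡ 0 at y ∈ {0, 2}; common: ∅.
  x = 4: f ≡ 0 at y ∈ {4}; g ≡ 0 at y ∈ ∅; common: ∅.
Collecting: common zeros = ∅, so the count is 0.
Comparison with the Bézout bound: 0 ≤ 2 = deg(f)·deg(g), as expected for curves with no common component (the affine F_5-count falls short of the bound because intersections may lie at infinity, over extension fields, or carry multiplicity).


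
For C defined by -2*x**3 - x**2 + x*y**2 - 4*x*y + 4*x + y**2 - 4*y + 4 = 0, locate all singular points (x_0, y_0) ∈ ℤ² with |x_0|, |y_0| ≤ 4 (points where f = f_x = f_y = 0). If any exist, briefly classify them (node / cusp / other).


Singular points: {(0, 2)}; classification: node.

Compute partial derivatives:
  f_x = -6*x**2 - 2*x + y**2 - 4*y + 4.
  f_y = 2*x*y - 4*x + 2*y - 4.
Scan x_0 ∈ {−4, ..., 4}. For each x_0, f_y(x_0, y) is a polynomial in y; find its integer roots y ∈ {−4, ..., 4}, then test f_x and f at those candidates.
  x = -4: f_y(-4, y) = 12 - 6*y; vanishes at y ∈ {2}. (-4, 2): f_x = -88 ≠ 0.
  x = -3: f_y(-3, y) = 8 - 4*y; vanishes at y ∈ {2}. (-3, 2): f_x = -48 ≠ 0.
  x = -2: f_y(-2, y) = 4 - 2*y; vanishes at y ∈ {2}. (-2, 2): f_x = -20 ≠ 0.
  x = -1: f_y(-1, y) = 0; vanishes at y ∈ {-4, -3, -2, -1, 0, 1, 2, 3, 4}. (-1, -4): f_x = 32 ≠ 0; (-1, -3): f_x = 21 ≠ 0; (-1, -2): f_x = 12 ≠ 0; (-1, -1): f_x = 5 ≠ 0; (-1, 0): f_x = 0 but f = 1 ≠ 0; (-1, 1): f_x = -3 ≠ 0; (-1, 2): f_x = -4 ≠ 0; (-1, 3): f_x = -3 ≠ 0; (-1, 4): f_x = 0 but f = 1 ≠ 0.
  x = 0: f_y(0, y) = 2*y - 4; vanishes at y ∈ {2}. (0, 2): f_x = 0, f = 0 — SINGULAR.
  x = 1: f_y(1, y) = 4*y - 8; vanishes at y ∈ {2}. (1, 2): f_x = -8 ≠ 0.
  x = 2: f_y(2, y) = 6*y - 12; vanishes at y ∈ {2}. (2, 2): f_x = -28 ≠ 0.
  x = 3: f_y(3, y) = 8*y - 16; vanishes at y ∈ {2}. (3, 2): f_x = -60 ≠ 0.
  x = 4: f_y(4, y) = 10*y - 20; vanishes at y ∈ {2}. (4, 2): f_x = -104 ≠ 0.
Only singular point on the grid: (0, 2).
Classify: substitute x = 0 + u, y = 2 + v and expand: f = -2*u**3 - u**2 + u*v**2 + v**2.
No constant or linear terms (consistent with a singular point). Quadratic part: -u**2 + v**2. Cubic part: -2*u**3 + u*v**2.
The quadratic part v**2 - u**2 = (v − u)(v + u) splits into two distinct linear factors, so there are two distinct tangent lines y − 2 = ±(x − 0) — this is a node (ordinary double point).
Classification: node.


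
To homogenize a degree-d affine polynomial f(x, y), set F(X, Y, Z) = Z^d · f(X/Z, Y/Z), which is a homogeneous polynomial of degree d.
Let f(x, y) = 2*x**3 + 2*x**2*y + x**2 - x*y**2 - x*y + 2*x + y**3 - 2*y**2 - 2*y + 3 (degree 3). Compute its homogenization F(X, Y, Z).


F(X, Y, Z) = 2*X**3 + 2*X**2*Y + X**2*Z - X*Y**2 - X*Y*Z + 2*X*Z**2 + Y**3 - 2*Y**2*Z - 2*Y*Z**2 + 3*Z**3

deg(f) = 3.
Substitute x = X/Z, y = Y/Z into f, then multiply by Z^3.
  monomial 2·x^3·y^0 ↦ 2·X^3·Y^0·Z^0.
  monomial 2·x^2·y^1 ↦ 2·X^2·Y^1·Z^0.
  monomial 1·x^2·y^0 ↦ 1·X^2·Y^0·Z^1.
  monomial -1·x^1·y^2 ↦ -1·X^1·Y^2·Z^0.
  monomial -1·x^1·y^1 ↦ -1·X^1·Y^1·Z^1.
  monomial 2·x^1·y^0 ↦ 2·X^1·Y^0·Z^2.
  monomial 1·x^0·y^3 ↦ 1·X^0·Y^3·Z^0.
  monomial -2·x^0·y^2 ↦ -2·X^0·Y^2·Z^1.
  monomial -2·x^0·y^1 ↦ -2·X^0·Y^1·Z^2.
  monomial 3·x^0·y^0 ↦ 3·X^0·Y^0·Z^3.
Collecting: F(X, Y, Z) = 2*X**3 + 2*X**2*Y + X**2*Z - X*Y**2 - X*Y*Z + 2*X*Z**2 + Y**3 - 2*Y**2*Z - 2*Y*Z**2 + 3*Z**3.


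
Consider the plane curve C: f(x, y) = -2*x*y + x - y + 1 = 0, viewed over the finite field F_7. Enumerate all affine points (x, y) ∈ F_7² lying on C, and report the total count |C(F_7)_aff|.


Affine F_7-points: {(0, 1), (1, 3), (2, 2), (4, 6), (5, 5), (6, 0)}; count = 6.

For each of the 49 pairs (x, y) ∈ F_7², evaluate f(x, y) mod 7. Record the zeros.
  x = 0: [0↦1, 1↦0, 2↦6, 3↦5, 4↦4, 5↦3, 6↦2]  zeros at y ∈ {1}
  x = 1: [0↦2, 1↦6, 2↦3, 3↦0, 4↦4, 5↦1, 6↦5]  zeros at y ∈ {3}
  x = 2: [0↦3, 1↦5, 2↦0, 3↦2, 4↦4, 5↦6, 6↦1]  zeros at y ∈ {2}
  x = 3: [0↦4, 1↦4, 2↦4, 3↦4, 4↦4, 5↦4, 6↦4]  zeros at y ∈ ∅
  x = 4: [0↦5, 1↦3, 2↦1, 3↦6, 4↦4, 5↦2, 6↦0]  zeros at y ∈ {6}
  x = 5: [0↦6, 1↦2, 2↦5, 3↦1, 4↦4, 5↦0, 6↦3]  zeros at y ∈ {5}
  x = 6: [0↦0, 1↦1, 2↦2, 3↦3, 4↦4, 5↦5, 6↦6]  zeros at y ∈ {0}
Collecting zeros: affine points = {(0, 1), (1, 3), (2, 2), (4, 6), (5, 5), (6, 0)}.
Total count |C(F_7)_aff| = 6.


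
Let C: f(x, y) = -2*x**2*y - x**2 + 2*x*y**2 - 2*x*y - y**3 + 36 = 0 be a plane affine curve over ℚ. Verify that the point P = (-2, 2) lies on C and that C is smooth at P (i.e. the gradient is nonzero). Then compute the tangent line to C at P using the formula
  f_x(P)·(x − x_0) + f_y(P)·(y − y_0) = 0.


Tangent line at P: 24*x - 32*y + 112 = 0.

Step 1: f(-2, 2) = 0, so P lies on C.
Step 2: partial derivatives
  f_x(x, y) = -4*x*y - 2*x + 2*y**2 - 2*y, f_y(x, y) = -2*x**2 + 4*x*y - 2*x - 3*y**2.
  f_x(P) = 24, f_y(P) = -32 (gradient nonzero, so P is smooth).
Step 3: tangent line at P: 24·(x − -2) + -32·(y − 2) = 0.
Expanding: 24*x - 32*y + 112 = 0.


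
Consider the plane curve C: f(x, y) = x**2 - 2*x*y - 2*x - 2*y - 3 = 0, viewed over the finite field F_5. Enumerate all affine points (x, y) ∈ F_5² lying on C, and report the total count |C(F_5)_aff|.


Affine F_5-points: {(0, 1), (1, 4), (2, 2), (3, 0), (4, 0), (4, 1), (4, 2), (4, 3), (4, 4)}; count = 9.

For each of the 25 pairs (x, y) ∈ F_5², evaluate f(x, y) mod 5. Record the zeros.
  x = 0: [0↦2, 1↦0, 2↦3, 3↦1, 4↦4]  zeros at y ∈ {1}
  x = 1: [0↦1, 1↦2, 2↦3, 3↦4, 4↦0]  zeros at y ∈ {4}
  x = 2: [0↦2, 1↦1, 2↦0, 3↦4, 4↦3]  zeros at y ∈ {2}
  x = 3: [0↦0, 1↦2, 2↦4, 3↦1, 4↦3]  zeros at y ∈ {0}
  x = 4: [0↦0, 1↦0, 2↦0, 3↦0, 4↦0]  zeros at y ∈ {0, 1, 2, 3, 4}
Collecting zeros: affine points = {(0, 1), (1, 4), (2, 2), (3, 0), (4, 0), (4, 1), (4, 2), (4, 3), (4, 4)}.
Total count |C(F_5)_aff| = 9.


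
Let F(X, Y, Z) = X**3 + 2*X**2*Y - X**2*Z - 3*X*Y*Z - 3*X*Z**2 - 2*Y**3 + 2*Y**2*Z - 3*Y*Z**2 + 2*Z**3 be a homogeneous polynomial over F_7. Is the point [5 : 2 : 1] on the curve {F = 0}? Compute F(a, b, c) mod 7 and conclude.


F(5,2,1) ≡ 3 (mod 7); P is NOT on the curve.

Evaluate F(5, 2, 1) term-by-term (mod 7).
  X**3 ↦ 1·125·1·1 = 125
  2*X**2*Y ↦ 2·25·2·1 = 100
  -X**2*Z ↦ -1·25·1·1 = -25
  -3*X*Y*Z ↦ -3·5·2·1 = -30
  -3*X*Z**2 ↦ -3·5·1·1 = -15
  -2*Y**3 ↦ -2·1·8·1 = -16
  2*Y**2*Z ↦ 2·1·4·1 = 8
  -3*Y*Z**2 ↦ -3·1·2·1 = -6
  2*Z**3 ↦ 2·1·1·1 = 2
Sum: F(5, 2, 1) = (125) + (100) + (-25) + (-30) + (-15) + (-16) + (8) + (-6) + (2) = 143.
Reducing mod 7: 143 ≡ 3 (mod 7).
Since F(a, b, c) ≡ 3 ≠ 0 (mod 7), P does NOT lie on the curve.


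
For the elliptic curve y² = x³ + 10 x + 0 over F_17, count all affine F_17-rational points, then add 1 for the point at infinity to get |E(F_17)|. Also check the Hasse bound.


Affine points = {(0, 0), (4, 6), (4, 11), (6, 2), (6, 15), (11, 8), (11, 9), (13, 7), (13, 10)}; affine count = 9; |E(F_17)| = 10.

Discriminant check: Δ ∝ 4a³ + 27b² = 4·10³ + 27·0² = 4·1000 + 27·0 ≡ 5 (mod 17). Nonzero ⇒ E is nonsingular.
For each x ∈ F_17, compute rhs = x³ + 10·x + 0 mod 17, then count y ∈ F_17 with y² ≡ rhs.
  x = 0: rhs = 0, matching y values: 0 (1 points).
  x = 1: rhs = 11, matching y values: none (0 points).
  x = 2: rhs = 11, matching y values: none (0 points).
  x = 3: rhs = 6, matching y values: none (0 points).
  x = 4: rhs = 2, matching y values: 6, 11 (2 points).
  x = 5: rhs = 5, matching y values: none (0 points).
  x = 6: rhs = 4, matching y values: 2, 15 (2 points).
  x = 7: rhs = 5, matching y values: none (0 points).
  x = 8: rhs = 14, matching y values: none (0 points).
  x = 9: rhs = 3, matching y values: none (0 points).
  x = 10: rhs = 12, matching y values: none (0 points).
  x = 11: rhs = 13, matching y values: 8, 9 (2 points).
  x = 12: rhs = 12, matching y values: none (0 points).
  x = 13: rhs = 15, matching y values: 7, 10 (2 points).
  x = 14: rhs = 11, matching y values: none (0 points).
  x = 15: rhs = 6, matching y values: none (0 points).
  x = 16: rhs = 6, matching y values: none (0 points).
Total affine count: 9.
Full point count |E(F_17)| = 9 + 1 = 10.
Hasse bound: |10 − (17+1)| = |-8| = 8 ≤ 2√17 ≈ 8.2462 ✓.


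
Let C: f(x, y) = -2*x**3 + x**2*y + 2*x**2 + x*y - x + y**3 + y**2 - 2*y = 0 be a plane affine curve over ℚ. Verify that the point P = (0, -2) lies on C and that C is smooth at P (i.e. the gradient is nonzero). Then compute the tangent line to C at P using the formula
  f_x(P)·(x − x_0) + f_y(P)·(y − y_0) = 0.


Tangent line at P: -3*x + 6*y + 12 = 0.

Step 1: f(0, -2) = 0, so P lies on C.
Step 2: partial derivatives
  f_x(x, y) = -6*x**2 + 2*x*y + 4*x + y - 1, f_y(x, y) = x**2 + x + 3*y**2 + 2*y - 2.
  f_x(P) = -3, f_y(P) = 6 (gradient nonzero, so P is smooth).
Step 3: tangent line at P: -3·(x − 0) + 6·(y − -2) = 0.
Expanding: -3*x + 6*y + 12 = 0.


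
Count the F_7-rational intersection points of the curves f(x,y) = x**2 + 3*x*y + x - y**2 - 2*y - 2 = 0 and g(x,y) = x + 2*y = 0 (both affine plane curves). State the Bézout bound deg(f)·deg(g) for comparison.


Common zeros: ∅; count = 0; Bézout bound = 2.

deg(f) = 2, deg(g) = 1, so Bézout bound = 2.
Scan x ∈ F_7. For each x, list the y ∈ F_7 with f(x, y) ≡ 0 and those with g(x, y) ≡ 0 (mod 7); the common zeros in that column are the intersection.
  x = 0: f ≡ 0 at y ∈ ∅; g ≡ 0 at y ∈ {0}; common: ∅.
  x = 1: f ≡ 0 at y ∈ {0, 1}; g ≡ 0 at y ∈ {3}; common: ∅.
  x = 2: f ≡ 0 at y ∈ {1, 3}; g ≡ 0 at y ∈ {6}; common: ∅.
  x = 3: f ≡ 0 at y ∈ ∅; g ≡ 0 at y ∈ {2}; common: ∅.
  x = 4: f ≡ 0 at y ∈ {4, 6}; g ≡ 0 at y ∈ {5}; common: ∅.
  x = 5: f ≡ 0 at y ∈ {0, 6}; g ≡ 0 at y ∈ {1}; common: ∅.
  x = 6: f ≡ 0 at y ∈ ∅; g ≡ 0 at y ∈ {4}; common: ∅.
Collecting: common zeros = ∅, so the count is 0.
Comparison with the Bézout bound: 0 ≤ 2 = deg(f)·deg(g), as expected for curves with no common component (the affine F_7-count falls short of the bound because intersections may lie at infinity, over extension fields, or carry multiplicity).


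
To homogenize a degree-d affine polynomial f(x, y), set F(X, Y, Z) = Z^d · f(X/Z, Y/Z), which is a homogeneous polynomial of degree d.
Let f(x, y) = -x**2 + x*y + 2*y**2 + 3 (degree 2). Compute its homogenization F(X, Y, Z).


F(X, Y, Z) = -X**2 + X*Y + 2*Y**2 + 3*Z**2

deg(f) = 2.
Substitute x = X/Z, y = Y/Z into f, then multiply by Z^2.
  monomial -1·x^2·y^0 ↦ -1·X^2·Y^0·Z^0.
  monomial 1·x^1·y^1 ↦ 1·X^1·Y^1·Z^0.
  monomial 2·x^0·y^2 ↦ 2·X^0·Y^2·Z^0.
  monomial 3·x^0·y^0 ↦ 3·X^0·Y^0·Z^2.
Collecting: F(X, Y, Z) = -X**2 + X*Y + 2*Y**2 + 3*Z**2.


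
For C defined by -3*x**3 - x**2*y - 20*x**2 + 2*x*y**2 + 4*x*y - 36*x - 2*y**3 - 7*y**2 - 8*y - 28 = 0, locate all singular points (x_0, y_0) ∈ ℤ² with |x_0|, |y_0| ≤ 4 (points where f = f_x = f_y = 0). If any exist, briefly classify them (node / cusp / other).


Singular points: {(-2, -2)}; classification: cusp.

Compute partial derivatives:
  f_x = -9*x**2 - 2*x*y - 40*x + 2*y**2 + 4*y - 36.
  f_y = -x**2 + 4*x*y + 4*x - 6*y**2 - 14*y - 8.
Scan x_0 ∈ {−4, ..., 4}. For each x_0, f_y(x_0, y) is a polynomial in y; find its integer roots y ∈ {−4, ..., 4}, then test f_x and f at those candidates.
  x = -4: f_y(-4, y) = -6*y**2 - 30*y - 40; no integer root y with |y| ≤ 4.
  x = -3: f_y(-3, y) = -6*y**2 - 26*y - 29; no integer root y with |y| ≤ 4.
  x = -2: f_y(-2, y) = -6*y**2 - 22*y - 20; vanishes at y ∈ {-2}. (-2, -2): f_x = 0, f = 0 — SINGULAR.
  x = -1: f_y(-1, y) = -6*y**2 - 18*y - 13; no integer root y with |y| ≤ 4.
  x = 0: f_y(0, y) = -6*y**2 - 14*y - 8; vanishes at y ∈ {-1}. (0, -1): f_x = -38 ≠ 0.
  x = 1: f_y(1, y) = -6*y**2 - 10*y - 5; no integer root y with |y| ≤ 4.
  x = 2: f_y(2, y) = -6*y**2 - 6*y - 4; no integer root y with |y| ≤ 4.
  x = 3: f_y(3, y) = -6*y**2 - 2*y - 5; no integer root y with |y| ≤ 4.
  x = 4: f_y(4, y) = -6*y**2 + 2*y - 8; no integer root y with |y| ≤ 4.
Only singular point on the grid: (-2, -2).
Classify: substitute x = -2 + u, y = -2 + v and expand: f = -3*u**3 - u**2*v + 2*u*v**2 - 2*v**3 + v**2.
No constant or linear terms (consistent with a singular point). Quadratic part: v**2. Cubic part: -3*u**3 - u**2*v + 2*u*v**2 - 2*v**3.
The quadratic part v**2 is a perfect square, so there is a single (double) tangent line v = 0, i.e. y = -2. Restricting the cubic part to that line (v = 0) leaves -3*u**3 ≠ 0, so f is not divisible by v and the branch is v² ≈ 3*u**3 to lowest order — this is a cusp.
Classification: cusp.


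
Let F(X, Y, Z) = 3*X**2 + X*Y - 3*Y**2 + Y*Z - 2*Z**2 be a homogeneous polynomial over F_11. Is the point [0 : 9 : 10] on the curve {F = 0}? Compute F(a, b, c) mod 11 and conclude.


F(0,9,10) ≡ 10 (mod 11); P is NOT on the curve.

Evaluate F(0, 9, 10) term-by-term (mod 11).
  3*X**2 ↦ 3·0·1·1 = 0
  X*Y ↦ 1·0·9·1 = 0
  -3*Y**2 ↦ -3·1·81·1 = -243
  Y*Z ↦ 1·1·9·10 = 90
  -2*Z**2 ↦ -2·1·1·100 = -200
Sum: F(0, 9, 10) = (0) + (0) + (-243) + (90) + (-200) = -353.
Reducing mod 11: -353 ≡ 10 (mod 11).
Since F(a, b, c) ≡ 10 ≠ 0 (mod 11), P does NOT lie on the curve.


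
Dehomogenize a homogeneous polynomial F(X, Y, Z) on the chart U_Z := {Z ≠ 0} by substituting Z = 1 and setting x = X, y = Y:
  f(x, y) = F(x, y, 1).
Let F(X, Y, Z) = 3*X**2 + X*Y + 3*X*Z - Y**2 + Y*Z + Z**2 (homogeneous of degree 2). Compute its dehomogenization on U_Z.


f(x, y) = 3*x**2 + x*y + 3*x - y**2 + y + 1

On U_Z we set Z = 1. Each monomial c·X^i·Y^j·Z^k in F becomes c·x^i·y^j·1^k = c·x^i·y^j.
Substituting Z = 1: F(X, Y, 1) = 3*x**2 + x*y + 3*x - y**2 + y + 1.
Note: deg(f) ≤ deg(F) = 2; strict inequality happens when F is divisible by Z (lost terms).


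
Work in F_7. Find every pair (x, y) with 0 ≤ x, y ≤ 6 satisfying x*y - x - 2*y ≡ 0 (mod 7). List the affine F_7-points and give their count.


Affine F_7-points: {(0, 0), (1, 6), (3, 3), (4, 2), (5, 4), (6, 5)}; count = 6.

For each of the 49 pairs (x, y) ∈ F_7², evaluate f(x, y) mod 7. Record the zeros.
  x = 0: [0↦0, 1↦5, 2↦3, 3↦1, 4↦6, 5↦4, 6↦2]  zeros at y ∈ {0}
  x = 1: [0↦6, 1↦5, 2↦4, 3↦3, 4↦2, 5↦1, 6↦0]  zeros at y ∈ {6}
  x = 2: [0↦5, 1↦5, 2↦5, 3↦5, 4↦5, 5↦5, 6↦5]  zeros at y ∈ ∅
  x = 3: [0↦4, 1↦5, 2↦6, 3↦0, 4↦1, 5↦2, 6↦3]  zeros at y ∈ {3}
  x = 4: [0↦3, 1↦5, 2↦0, 3↦2, 4↦4, 5↦6, 6↦1]  zeros at y ∈ {2}
  x = 5: [0↦2, 1↦5, 2↦1, 3↦4, 4↦0, 5↦3, 6↦6]  zeros at y ∈ {4}
  x = 6: [0↦1, 1↦5, 2↦2, 3↦6, 4↦3, 5↦0, 6↦4]  zeros at y ∈ {5}
Collecting zeros: affine points = {(0, 0), (1, 6), (3, 3), (4, 2), (5, 4), (6, 5)}.
Total count |C(F_7)_aff| = 6.


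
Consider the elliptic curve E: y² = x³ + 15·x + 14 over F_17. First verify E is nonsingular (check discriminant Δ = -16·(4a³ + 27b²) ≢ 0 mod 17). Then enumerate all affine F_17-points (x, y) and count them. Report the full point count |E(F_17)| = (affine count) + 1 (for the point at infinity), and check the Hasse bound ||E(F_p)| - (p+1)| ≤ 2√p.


Affine points = {(1, 8), (1, 9), (2, 1), (2, 16), (3, 1), (3, 16), (4, 6), (4, 11), (8, 0), (10, 5), (10, 12), (12, 1), (12, 16), (13, 3), (13, 14), (16, 7), (16, 10)}; affine count = 17; |E(F_17)| = 18.

Discriminant check: Δ ∝ 4a³ + 27b² = 4·15³ + 27·14² = 4·3375 + 27·196 ≡ 7 (mod 17). Nonzero ⇒ E is nonsingular.
For each x ∈ F_17, compute rhs = x³ + 15·x + 14 mod 17, then count y ∈ F_17 with y² ≡ rhs.
  x = 0: rhs = 14, matching y values: none (0 points).
  x = 1: rhs = 13, matching y values: 8, 9 (2 points).
  x = 2: rhs = 1, matching y values: 1, 16 (2 points).
  x = 3: rhs = 1, matching y values: 1, 16 (2 points).
  x = 4: rhs = 2, matching y values: 6, 11 (2 points).
  x = 5: rhs = 10, matching y values: none (0 points).
  x = 6: rhs = 14, matching y values: none (0 points).
  x = 7: rhs = 3, matching y values: none (0 points).
  x = 8: rhs = 0, matching y values: 0 (1 points).
  x = 9: rhs = 11, matching y values: none (0 points).
  x = 10: rhs = 8, matching y values: 5, 12 (2 points).
  x = 11: rhs = 14, matching y values: none (0 points).
  x = 12: rhs = 1, matching y values: 1, 16 (2 points).
  x = 13: rhs = 9, matching y values: 3, 14 (2 points).
  x = 14: rhs = 10, matching y values: none (0 points).
  x = 15: rhs = 10, matching y values: none (0 points).
  x = 16: rhs = 15, matching y values: 7, 10 (2 points).
Total affine count: 17.
Full point count |E(F_17)| = 17 + 1 = 18.
Hasse bound: |18 − (17+1)| = |0| = 0 ≤ 2√17 ≈ 8.2462 ✓.


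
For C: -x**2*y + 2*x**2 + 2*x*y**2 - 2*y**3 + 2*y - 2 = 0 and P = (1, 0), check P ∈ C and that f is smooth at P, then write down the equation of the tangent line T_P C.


Tangent line at P: 4*x + y - 4 = 0.

Step 1: f(1, 0) = 0, so P lies on C.
Step 2: partial derivatives
  f_x(x, y) = -2*x*y + 4*x + 2*y**2, f_y(x, y) = -x**2 + 4*x*y - 6*y**2 + 2.
  f_x(P) = 4, f_y(P) = 1 (gradient nonzero, so P is smooth).
Step 3: tangent line at P: 4·(x − 1) + 1·(y − 0) = 0.
Expanding: 4*x + y - 4 = 0.


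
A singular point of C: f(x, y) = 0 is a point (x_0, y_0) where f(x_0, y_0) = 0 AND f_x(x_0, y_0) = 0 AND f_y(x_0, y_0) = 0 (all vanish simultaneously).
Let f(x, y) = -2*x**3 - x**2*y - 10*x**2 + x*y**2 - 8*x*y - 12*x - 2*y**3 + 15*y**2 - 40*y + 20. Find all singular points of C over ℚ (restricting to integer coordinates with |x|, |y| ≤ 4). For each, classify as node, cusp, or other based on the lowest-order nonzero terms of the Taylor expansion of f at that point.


Singular points: {(-2, 2)}; classification: cusp.

Compute partial derivatives:
  f_x = -6*x**2 - 2*x*y - 20*x + y**2 - 8*y - 12.
  f_y = -x**2 + 2*x*y - 8*x - 6*y**2 + 30*y - 40.
Scan x_0 ∈ {−4, ..., 4}. For each x_0, f_y(x_0, y) is a polynomial in y; find its integer roots y ∈ {−4, ..., 4}, then test f_x and f at those candidates.
  x = -4: f_y(-4, y) = -6*y**2 + 22*y - 24; no integer root y with |y| ≤ 4.
  x = -3: f_y(-3, y) = -6*y**2 + 24*y - 25; no integer root y with |y| ≤ 4.
  x = -2: f_y(-2, y) = -6*y**2 + 26*y - 28; vanishes at y ∈ {2}. (-2, 2): f_x = 0, f = 0 — SINGULAR.
  x = -1: f_y(-1, y) = -6*y**2 + 28*y - 33; no integer root y with |y| ≤ 4.
  x = 0: f_y(0, y) = -6*y**2 + 30*y - 40; no integer root y with |y| ≤ 4.
  x = 1: f_y(1, y) = -6*y**2 + 32*y - 49; no integer root y with |y| ≤ 4.
  x = 2: f_y(2, y) = -6*y**2 + 34*y - 60; no integer root y with |y| ≤ 4.
  x = 3: f_y(3, y) = -6*y**2 + 36*y - 73; no integer root y with |y| ≤ 4.
  x = 4: f_y(4, y) = -6*y**2 + 38*y - 88; no integer root y with |y| ≤ 4.
Only singular point on the grid: (-2, 2).
Classify: substitute x = -2 + u, y = 2 + v and expand: f = -2*u**3 - u**2*v + u*v**2 - 2*v**3 + v**2.
No constant or linear terms (consistent with a singular point). Quadratic part: v**2. Cubic part: -2*u**3 - u**2*v + u*v**2 - 2*v**3.
The quadratic part v**2 is a perfect square, so there is a single (double) tangent line v = 0, i.e. y = 2. Restricting the cubic part to that line (v = 0) leaves -2*u**3 ≠ 0, so f is not divisible by v and the branch is v² ≈ 2*u**3 to lowest order — this is a cusp.
Classification: cusp.


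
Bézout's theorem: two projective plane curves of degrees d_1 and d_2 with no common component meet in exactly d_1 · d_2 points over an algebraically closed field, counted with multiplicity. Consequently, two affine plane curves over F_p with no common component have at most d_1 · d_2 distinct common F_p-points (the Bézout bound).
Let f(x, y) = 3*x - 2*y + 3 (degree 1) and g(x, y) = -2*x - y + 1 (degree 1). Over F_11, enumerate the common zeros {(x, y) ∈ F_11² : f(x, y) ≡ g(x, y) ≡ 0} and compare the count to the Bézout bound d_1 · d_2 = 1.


Common zeros: {(3, 6)}; count = 1; Bézout bound = 1.

deg(f) = 1, deg(g) = 1, so Bézout bound = 1.
Scan x ∈ F_11. For each x, list the y ∈ F_11 with f(x, y) ≡ 0 and those with g(x, y) ≡ 0 (mod 11); the common zeros in that column are the intersection.
  x = 0: f ≡ 0 at y ∈ {7}; g ≡ 0 at y ∈ {1}; common: ∅.
  x = 1: f ≡ 0 at y ∈ {3}; g ≡ 0 at y ∈ {10}; common: ∅.
  x = 2: f ≡ 0 at y ∈ {10}; g ≡ 0 at y ∈ {8}; common: ∅.
  x = 3: f ≡ 0 at y ∈ {6}; g ≡ 0 at y ∈ {6}; common: {6}.
  x = 4: f ≡ 0 at y ∈ {2}; g ≡ 0 at y ∈ {4}; common: ∅.
  x = 5: f ≡ 0 at y ∈ {9}; g ≡ 0 at y ∈ {2}; common: ∅.
  x = 6: f ≡ 0 at y ∈ {5}; g ≡ 0 at y ∈ {0}; common: ∅.
  x = 7: f ≡ 0 at y ∈ {1}; g ≡ 0 at y ∈ {9}; common: ∅.
  x = 8: f ≡ 0 at y ∈ {8}; g ≡ 0 at y ∈ {7}; common: ∅.
  x = 9: f ≡ 0 at y ∈ {4}; g ≡ 0 at y ∈ {5}; common: ∅.
  x = 10: f ≡ 0 at y ∈ {0}; g ≡ 0 at y ∈ {3}; common: ∅.
Collecting: common zeros = {(3, 6)}, so the count is 1.
Comparison with the Bézout bound: 1 ≤ 1 = deg(f)·deg(g), as expected for curves with no common component (the bound is attained).


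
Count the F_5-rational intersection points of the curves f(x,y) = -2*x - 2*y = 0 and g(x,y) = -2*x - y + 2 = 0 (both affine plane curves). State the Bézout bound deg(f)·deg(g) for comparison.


Common zeros: {(2, 3)}; count = 1; Bézout bound = 1.

deg(f) = 1, deg(g) = 1, so Bézout bound = 1.
Scan x ∈ F_5. For each x, list the y ∈ F_5 with f(x, y) ≡ 0 and those with g(x, y) ≡ 0 (mod 5); the common zeros in that column are the intersection.
  x = 0: f ≡ 0 at y ∈ {0}; g ≡ 0 at y ∈ {2}; common: ∅.
  x = 1: f ≡ 0 at y ∈ {4}; g ≡ 0 at y ∈ {0}; common: ∅.
  x = 2: f ≡ 0 at y ∈ {3}; g ≡ 0 at y ∈ {3}; common: {3}.
  x = 3: f ≡ 0 at y ∈ {2}; g ≡ 0 at y ∈ {1}; common: ∅.
  x = 4: f ≡ 0 at y ∈ {1}; g ≡ 0 at y ∈ {4}; common: ∅.
Collecting: common zeros = {(2, 3)}, so the count is 1.
Comparison with the Bézout bound: 1 ≤ 1 = deg(f)·deg(g), as expected for curves with no common component (the bound is attained).


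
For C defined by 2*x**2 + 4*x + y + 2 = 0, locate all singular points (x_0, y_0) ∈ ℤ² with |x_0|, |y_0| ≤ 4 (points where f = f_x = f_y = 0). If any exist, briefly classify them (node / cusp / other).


No singular points in the scanned grid; C is smooth there.

Compute partial derivatives:
  f_x = 4*x + 4.
  f_y = 1.
f_y = 1 is a nonzero constant, so f_y never vanishes: no point (x, y) can satisfy f = f_x = f_y = 0. In particular no (x, y) ∈ {−4, ..., 4}² is singular; the curve is smooth.


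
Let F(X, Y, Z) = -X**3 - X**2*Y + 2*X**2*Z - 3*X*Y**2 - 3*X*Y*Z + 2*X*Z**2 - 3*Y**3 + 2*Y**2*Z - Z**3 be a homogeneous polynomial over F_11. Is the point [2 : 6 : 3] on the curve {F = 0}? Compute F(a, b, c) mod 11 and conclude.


F(2,6,3) ≡ 4 (mod 11); P is NOT on the curve.

Evaluate F(2, 6, 3) term-by-term (mod 11).
  -X**3 ↦ -1·8·1·1 = -8
  -X**2*Y ↦ -1·4·6·1 = -24
  2*X**2*Z ↦ 2·4·1·3 = 24
  -3*X*Y**2 ↦ -3·2·36·1 = -216
  -3*X*Y*Z ↦ -3·2·6·3 = -108
  2*X*Z**2 ↦ 2·2·1·9 = 36
  -3*Y**3 ↦ -3·1·216·1 = -648
  2*Y**2*Z ↦ 2·1·36·3 = 216
  -Z**3 ↦ -1·1·1·27 = -27
Sum: F(2, 6, 3) = (-8) + (-24) + (24) + (-216) + (-108) + (36) + (-648) + (216) + (-27) = -755.
Reducing mod 11: -755 ≡ 4 (mod 11).
Since F(a, b, c) ≡ 4 ≠ 0 (mod 11), P does NOT lie on the curve.


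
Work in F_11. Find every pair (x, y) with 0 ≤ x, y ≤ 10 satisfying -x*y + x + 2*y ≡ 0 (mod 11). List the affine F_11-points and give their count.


Affine F_11-points: {(0, 0), (1, 10), (3, 3), (4, 2), (5, 9), (6, 7), (7, 8), (8, 5), (9, 6), (10, 4)}; count = 10.

For each of the 121 pairs (x, y) ∈ F_11², evaluate f(x, y) mod 11. Record the zeros.
  x = 0: [0↦0, 1↦2, 2↦4, 3↦6, 4↦8, 5↦10, 6↦1, 7↦3, 8↦5, 9↦7, 10↦9]  zeros at y ∈ {0}
  x = 1: [0↦1, 1↦2, 2↦3, 3↦4, 4↦5, 5↦6, 6↦7, 7↦8, 8↦9, 9↦10, 10↦0]  zeros at y ∈ {10}
  x = 2: [0↦2, 1↦2, 2↦2, 3↦2, 4↦2, 5↦2, 6↦2, 7↦2, 8↦2, 9↦2, 10↦2]  zeros at y ∈ ∅
  x = 3: [0↦3, 1↦2, 2↦1, 3↦0, 4↦10, 5↦9, 6↦8, 7↦7, 8↦6, 9↦5, 10↦4]  zeros at y ∈ {3}
  x = 4: [0↦4, 1↦2, 2↦0, 3↦9, 4↦7, 5↦5, 6↦3, 7↦1, 8↦10, 9↦8, 10↦6]  zeros at y ∈ {2}
  x = 5: [0↦5, 1↦2, 2↦10, 3↦7, 4↦4, 5↦1, 6↦9, 7↦6, 8↦3, 9↦0, 10↦8]  zeros at y ∈ {9}
  x = 6: [0↦6, 1↦2, 2↦9, 3↦5, 4↦1, 5↦8, 6↦4, 7↦0, 8↦7, 9↦3, 10↦10]  zeros at y ∈ {7}
  x = 7: [0↦7, 1↦2, 2↦8, 3↦3, 4↦9, 5↦4, 6↦10, 7↦5, 8↦0, 9↦6, 10↦1]  zeros at y ∈ {8}
  x = 8: [0↦8, 1↦2, 2↦7, 3↦1, 4↦6, 5↦0, 6↦5, 7↦10, 8↦4, 9↦9, 10↦3]  zeros at y ∈ {5}
  x = 9: [0↦9, 1↦2, 2↦6, 3↦10, 4↦3, 5↦7, 6↦0, 7↦4, 8↦8, 9↦1, 10↦5]  zeros at y ∈ {6}
  x = 10: [0↦10, 1↦2, 2↦5, 3↦8, 4↦0, 5↦3, 6↦6, 7↦9, 8↦1, 9↦4, 10↦7]  zeros at y ∈ {4}
Collecting zeros: affine points = {(0, 0), (1, 10), (3, 3), (4, 2), (5, 9), (6, 7), (7, 8), (8, 5), (9, 6), (10, 4)}.
Total count |C(F_11)_aff| = 10.


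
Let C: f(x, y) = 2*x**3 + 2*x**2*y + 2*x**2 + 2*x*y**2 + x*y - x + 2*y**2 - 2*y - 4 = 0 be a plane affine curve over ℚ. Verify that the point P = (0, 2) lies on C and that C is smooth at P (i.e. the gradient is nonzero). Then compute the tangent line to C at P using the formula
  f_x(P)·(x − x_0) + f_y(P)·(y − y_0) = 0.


Tangent line at P: 9*x + 6*y - 12 = 0.

Step 1: f(0, 2) = 0, so P lies on C.
Step 2: partial derivatives
  f_x(x, y) = 6*x**2 + 4*x*y + 4*x + 2*y**2 + y - 1, f_y(x, y) = 2*x**2 + 4*x*y + x + 4*y - 2.
  f_x(P) = 9, f_y(P) = 6 (gradient nonzero, so P is smooth).
Step 3: tangent line at P: 9·(x − 0) + 6·(y − 2) = 0.
Expanding: 9*x + 6*y - 12 = 0.


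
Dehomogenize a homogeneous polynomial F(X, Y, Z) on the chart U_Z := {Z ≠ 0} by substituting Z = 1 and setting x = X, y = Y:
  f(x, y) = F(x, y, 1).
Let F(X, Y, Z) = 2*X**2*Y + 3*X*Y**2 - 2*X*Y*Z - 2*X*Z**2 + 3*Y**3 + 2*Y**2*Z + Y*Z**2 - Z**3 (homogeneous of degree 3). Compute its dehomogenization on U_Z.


f(x, y) = 2*x**2*y + 3*x*y**2 - 2*x*y - 2*x + 3*y**3 + 2*y**2 + y - 1

On U_Z we set Z = 1. Each monomial c·X^i·Y^j·Z^k in F becomes c·x^i·y^j·1^k = c·x^i·y^j.
Substituting Z = 1: F(X, Y, 1) = 2*x**2*y + 3*x*y**2 - 2*x*y - 2*x + 3*y**3 + 2*y**2 + y - 1.
Note: deg(f) ≤ deg(F) = 3; strict inequality happens when F is divisible by Z (lost terms).


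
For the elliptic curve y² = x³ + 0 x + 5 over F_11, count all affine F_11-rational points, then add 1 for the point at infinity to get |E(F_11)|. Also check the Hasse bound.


Affine points = {(0, 4), (0, 7), (4, 5), (4, 6), (5, 3), (5, 8), (6, 1), (6, 10), (8, 0), (10, 2), (10, 9)}; affine count = 11; |E(F_11)| = 12.

Discriminant check: Δ ∝ 4a³ + 27b² = 4·0³ + 27·5² = 4·0 + 27·25 ≡ 4 (mod 11). Nonzero ⇒ E is nonsingular.
For each x ∈ F_11, compute rhs = x³ + 0·x + 5 mod 11, then count y ∈ F_11 with y² ≡ rhs.
  x = 0: rhs = 5, matching y values: 4, 7 (2 points).
  x = 1: rhs = 6, matching y values: none (0 points).
  x = 2: rhs = 2, matching y values: none (0 points).
  x = 3: rhs = 10, matching y values: none (0 points).
  x = 4: rhs = 3, matching y values: 5, 6 (2 points).
  x = 5: rhs = 9, matching y values: 3, 8 (2 points).
  x = 6: rhs = 1, matching y values: 1, 10 (2 points).
  x = 7: rhs = 7, matching y values: none (0 points).
  x = 8: rhs = 0, matching y values: 0 (1 points).
  x = 9: rhs = 8, matching y values: none (0 points).
  x = 10: rhs = 4, matching y values: 2, 9 (2 points).
Total affine count: 11.
Full point count |E(F_11)| = 11 + 1 = 12.
Hasse bound: |12 − (11+1)| = |0| = 0 ≤ 2√11 ≈ 6.6332 ✓.


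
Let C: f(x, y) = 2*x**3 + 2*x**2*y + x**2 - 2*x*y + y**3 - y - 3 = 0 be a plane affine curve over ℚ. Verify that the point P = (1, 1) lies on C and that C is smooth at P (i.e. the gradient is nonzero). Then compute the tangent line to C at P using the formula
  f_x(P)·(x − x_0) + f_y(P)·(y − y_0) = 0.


Tangent line at P: 10*x + 2*y - 12 = 0.

Step 1: f(1, 1) = 0, so P lies on C.
Step 2: partial derivatives
  f_x(x, y) = 6*x**2 + 4*x*y + 2*x - 2*y, f_y(x, y) = 2*x**2 - 2*x + 3*y**2 - 1.
  f_x(P) = 10, f_y(P) = 2 (gradient nonzero, so P is smooth).
Step 3: tangent line at P: 10·(x − 1) + 2·(y − 1) = 0.
Expanding: 10*x + 2*y - 12 = 0.


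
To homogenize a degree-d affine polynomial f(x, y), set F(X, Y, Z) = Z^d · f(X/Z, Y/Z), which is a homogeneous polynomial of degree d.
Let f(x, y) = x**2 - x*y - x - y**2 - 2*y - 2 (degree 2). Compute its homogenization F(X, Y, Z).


F(X, Y, Z) = X**2 - X*Y - X*Z - Y**2 - 2*Y*Z - 2*Z**2

deg(f) = 2.
Substitute x = X/Z, y = Y/Z into f, then multiply by Z^2.
  monomial 1·x^2·y^0 ↦ 1·X^2·Y^0·Z^0.
  monomial -1·x^1·y^1 ↦ -1·X^1·Y^1·Z^0.
  monomial -1·x^1·y^0 ↦ -1·X^1·Y^0·Z^1.
  monomial -1·x^0·y^2 ↦ -1·X^0·Y^2·Z^0.
  monomial -2·x^0·y^1 ↦ -2·X^0·Y^1·Z^1.
  monomial -2·x^0·y^0 ↦ -2·X^0·Y^0·Z^2.
Collecting: F(X, Y, Z) = X**2 - X*Y - X*Z - Y**2 - 2*Y*Z - 2*Z**2.


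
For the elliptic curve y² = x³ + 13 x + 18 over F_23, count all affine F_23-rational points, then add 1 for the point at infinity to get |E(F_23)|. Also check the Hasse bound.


Affine points = {(0, 8), (0, 15), (1, 3), (1, 20), (2, 11), (2, 12), (5, 1), (5, 22), (6, 6), (6, 17), (8, 6), (8, 17), (9, 6), (9, 17), (12, 4), (12, 19), (14, 0), (15, 0), (17, 0), (18, 9), (18, 14), (22, 2), (22, 21)}; affine count = 23; |E(F_23)| = 24.

Discriminant check: Δ ∝ 4a³ + 27b² = 4·13³ + 27·18² = 4·2197 + 27·324 ≡ 10 (mod 23). Nonzero ⇒ E is nonsingular.
For each x ∈ F_23, compute rhs = x³ + 13·x + 18 mod 23, then count y ∈ F_23 with y² ≡ rhs.
  x = 0: rhs = 18, matching y values: 8, 15 (2 points).
  x = 1: rhs = 9, matching y values: 3, 20 (2 points).
  x = 2: rhs = 6, matching y values: 11, 12 (2 points).
  x = 3: rhs = 15, matching y values: none (0 points).
  x = 4: rhs = 19, matching y values: none (0 points).
  x = 5: rhs = 1, matching y values: 1, 22 (2 points).
  x = 6: rhs = 13, matching y values: 6, 17 (2 points).
  x = 7: rhs = 15, matching y values: none (0 points).
  x = 8: rhs = 13, matching y values: 6, 17 (2 points).
  x = 9: rhs = 13, matching y values: 6, 17 (2 points).
  x = 10: rhs = 21, matching y values: none (0 points).
  x = 11: rhs = 20, matching y values: none (0 points).
  x = 12: rhs = 16, matching y values: 4, 19 (2 points).
  x = 13: rhs = 15, matching y values: none (0 points).
  x = 14: rhs = 0, matching y values: 0 (1 points).
  x = 15: rhs = 0, matching y values: 0 (1 points).
  x = 16: rhs = 21, matching y values: none (0 points).
  x = 17: rhs = 0, matching y values: 0 (1 points).
  x = 18: rhs = 12, matching y values: 9, 14 (2 points).
  x = 19: rhs = 17, matching y values: none (0 points).
  x = 20: rhs = 21, matching y values: none (0 points).
  x = 21: rhs = 7, matching y values: none (0 points).
  x = 22: rhs = 4, matching y values: 2, 21 (2 points).
Total affine count: 23.
Full point count |E(F_23)| = 23 + 1 = 24.
Hasse bound: |24 − (23+1)| = |0| = 0 ≤ 2√23 ≈ 9.5917 ✓.


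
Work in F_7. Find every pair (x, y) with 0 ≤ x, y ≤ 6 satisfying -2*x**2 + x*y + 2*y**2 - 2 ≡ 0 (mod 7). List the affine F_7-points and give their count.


Affine F_7-points: {(0, 1), (0, 6), (2, 3), (3, 3), (3, 6), (4, 1), (4, 4), (5, 4)}; count = 8.

For each of the 49 pairs (x, y) ∈ F_7², evaluate f(x, y) mod 7. Record the zeros.
  x = 0: [0↦5, 1↦0, 2↦6, 3↦2, 4↦2, 5↦6, 6↦0]  zeros at y ∈ {1, 6}
  x = 1: [0↦3, 1↦6, 2↦6, 3↦3, 4↦4, 5↦2, 6↦4]  zeros at y ∈ ∅
  x = 2: [0↦4, 1↦1, 2↦2, 3↦0, 4↦2, 5↦1, 6↦4]  zeros at y ∈ {3}
  x = 3: [0↦1, 1↦6, 2↦1, 3↦0, 4↦3, 5↦3, 6↦0]  zeros at y ∈ {3, 6}
  x = 4: [0↦1, 1↦0, 2↦3, 3↦3, 4↦0, 5↦1, 6↦6]  zeros at y ∈ {1, 4}
  x = 5: [0↦4, 1↦4, 2↦1, 3↦2, 4↦0, 5↦2, 6↦1]  zeros at y ∈ {4}
  x = 6: [0↦3, 1↦4, 2↦2, 3↦4, 4↦3, 5↦6, 6↦6]  zeros at y ∈ ∅
Collecting zeros: affine points = {(0, 1), (0, 6), (2, 3), (3, 3), (3, 6), (4, 1), (4, 4), (5, 4)}.
Total count |C(F_7)_aff| = 8.


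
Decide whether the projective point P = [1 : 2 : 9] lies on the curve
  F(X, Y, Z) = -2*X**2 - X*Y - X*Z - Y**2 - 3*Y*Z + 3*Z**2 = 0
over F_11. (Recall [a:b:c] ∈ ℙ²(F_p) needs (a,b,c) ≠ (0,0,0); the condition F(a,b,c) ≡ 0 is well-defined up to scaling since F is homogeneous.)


F(1,2,9) ≡ 7 (mod 11); P is NOT on the curve.

Evaluate F(1, 2, 9) term-by-term (mod 11).
  -2*X**2 ↦ -2·1·1·1 = -2
  -X*Y ↦ -1·1·2·1 = -2
  -X*Z ↦ -1·1·1·9 = -9
  -Y**2 ↦ -1·1·4·1 = -4
  -3*Y*Z ↦ -3·1·2·9 = -54
  3*Z**2 ↦ 3·1·1·81 = 243
Sum: F(1, 2, 9) = (-2) + (-2) + (-9) + (-4) + (-54) + (243) = 172.
Reducing mod 11: 172 ≡ 7 (mod 11).
Since F(a, b, c) ≡ 7 ≠ 0 (mod 11), P does NOT lie on the curve.


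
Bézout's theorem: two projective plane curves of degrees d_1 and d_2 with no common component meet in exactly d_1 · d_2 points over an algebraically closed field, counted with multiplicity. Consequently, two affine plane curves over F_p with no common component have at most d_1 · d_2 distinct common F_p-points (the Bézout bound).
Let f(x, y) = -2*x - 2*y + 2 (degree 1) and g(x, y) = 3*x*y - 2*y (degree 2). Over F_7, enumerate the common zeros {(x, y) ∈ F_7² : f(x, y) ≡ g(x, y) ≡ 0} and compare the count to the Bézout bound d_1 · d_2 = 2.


Common zeros: {(1, 0), (3, 5)}; count = 2; Bézout bound = 2.

deg(f) = 1, deg(g) = 2, so Bézout bound = 2.
Scan x ∈ F_7. For each x, list the y ∈ F_7 with f(x, y) ≡ 0 and those with g(x, y) ≡ 0 (mod 7); the common zeros in that column are the intersection.
  x = 0: f ≡ 0 at y ∈ {1}; g ≡ 0 at y ∈ {0}; common: ∅.
  x = 1: f ≡ 0 at y ∈ {0}; g ≡ 0 at y ∈ {0}; common: {0}.
  x = 2: f ≡ 0 at y ∈ {6}; g ≡ 0 at y ∈ {0}; common: ∅.
  x = 3: f ≡ 0 at y ∈ {5}; g ≡ 0 at y ∈ {0, 1, 2, 3, 4, 5, 6}; common: {5}.
  x = 4: f ≡ 0 at y ∈ {4}; g ≡ 0 at y ∈ {0}; common: ∅.
  x = 5: f ≡ 0 at y ∈ {3}; g ≡ 0 at y ∈ {0}; common: ∅.
  x = 6: f ≡ 0 at y ∈ {2}; g ≡ 0 at y ∈ {0}; common: ∅.
Collecting: common zeros = {(1, 0), (3, 5)}, so the count is 2.
Comparison with the Bézout bound: 2 ≤ 2 = deg(f)·deg(g), as expected for curves with no common component (the bound is attained).


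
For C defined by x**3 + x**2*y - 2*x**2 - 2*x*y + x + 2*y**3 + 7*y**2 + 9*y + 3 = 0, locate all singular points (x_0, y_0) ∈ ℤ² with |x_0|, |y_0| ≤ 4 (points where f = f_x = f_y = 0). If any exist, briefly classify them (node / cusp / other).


Singular points: {(1, -1)}; classification: cusp.

Compute partial derivatives:
  f_x = 3*x**2 + 2*x*y - 4*x - 2*y + 1.
  f_y = x**2 - 2*x + 6*y**2 + 14*y + 9.
Scan x_0 ∈ {−4, ..., 4}. For each x_0, f_y(x_0, y) is a polynomial in y; find its integer roots y ∈ {−4, ..., 4}, then test f_x and f at those candidates.
  x = -4: f_y(-4, y) = 6*y**2 + 14*y + 33; no integer root y with |y| ≤ 4.
  x = -3: f_y(-3, y) = 6*y**2 + 14*y + 24; no integer root y with |y| ≤ 4.
  x = -2: f_y(-2, y) = 6*y**2 + 14*y + 17; no integer root y with |y| ≤ 4.
  x = -1: f_y(-1, y) = 6*y**2 + 14*y + 12; no integer root y with |y| ≤ 4.
  x = 0: f_y(0, y) = 6*y**2 + 14*y + 9; no integer root y with |y| ≤ 4.
  x = 1: f_y(1, y) = 6*y**2 + 14*y + 8; vanishes at y ∈ {-1}. (1, -1): f_x = 0, f = 0 — SINGULAR.
  x = 2: f_y(2, y) = 6*y**2 + 14*y + 9; no integer root y with |y| ≤ 4.
  x = 3: f_y(3, y) = 6*y**2 + 14*y + 12; no integer root y with |y| ≤ 4.
  x = 4: f_y(4, y) = 6*y**2 + 14*y + 17; no integer root y with |y| ≤ 4.
Only singular point on the grid: (1, -1).
Classify: substitute x = 1 + u, y = -1 + v and expand: f = u**3 + u**2*v + 2*v**3 + v**2.
No constant or linear terms (consistent with a singular point). Quadratic part: v**2. Cubic part: u**3 + u**2*v + 2*v**3.
The quadratic part v**2 is a perfect square, so there is a single (double) tangent line v = 0, i.e. y = -1. Restricting the cubic part to that line (v = 0) leaves u**3 ≠ 0, so f is not divisible by v and the branch is v² ≈ -u**3 to lowest order — this is a cusp.
Classification: cusp.
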